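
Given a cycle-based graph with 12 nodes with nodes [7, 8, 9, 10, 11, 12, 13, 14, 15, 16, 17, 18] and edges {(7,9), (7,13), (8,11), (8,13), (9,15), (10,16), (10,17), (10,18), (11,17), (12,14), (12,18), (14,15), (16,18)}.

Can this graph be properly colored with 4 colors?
Yes, G is 4-colorable

A valid 4-coloring: color 1: [9, 10, 11, 13, 14]; color 2: [7, 8, 15, 17, 18]; color 3: [12, 16].
(χ(G) = 3 ≤ 4.)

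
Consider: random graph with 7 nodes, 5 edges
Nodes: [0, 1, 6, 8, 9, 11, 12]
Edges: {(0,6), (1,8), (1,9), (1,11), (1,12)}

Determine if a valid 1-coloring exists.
Edge (0,6) forces its endpoints to differ, so 1 color is not enough.

No, G is not 1-colorable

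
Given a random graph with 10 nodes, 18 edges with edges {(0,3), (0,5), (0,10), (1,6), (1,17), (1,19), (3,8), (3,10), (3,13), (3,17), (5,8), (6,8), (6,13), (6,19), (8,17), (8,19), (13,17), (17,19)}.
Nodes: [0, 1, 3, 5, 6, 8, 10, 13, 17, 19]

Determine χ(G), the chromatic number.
Clique number ω(G) = 3 (lower bound: χ ≥ ω).
The clique on [1, 17, 19] has size 3, forcing χ ≥ 3, and the coloring below uses 3 colors, so χ(G) = 3.
A valid 3-coloring: color 1: [0, 1, 8, 13]; color 2: [5, 6, 10, 17]; color 3: [3, 19].

χ(G) = 3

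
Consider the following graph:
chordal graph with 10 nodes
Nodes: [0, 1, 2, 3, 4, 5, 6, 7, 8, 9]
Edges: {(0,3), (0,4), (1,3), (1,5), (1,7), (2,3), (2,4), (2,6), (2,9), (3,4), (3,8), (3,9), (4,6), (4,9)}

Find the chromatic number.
Clique number ω(G) = 4 (lower bound: χ ≥ ω).
The clique on [2, 3, 4, 9] has size 4, forcing χ ≥ 4, and the coloring below uses 4 colors, so χ(G) = 4.
A valid 4-coloring: color 1: [3, 5, 6, 7]; color 2: [1, 4, 8]; color 3: [0, 2]; color 4: [9].

χ(G) = 4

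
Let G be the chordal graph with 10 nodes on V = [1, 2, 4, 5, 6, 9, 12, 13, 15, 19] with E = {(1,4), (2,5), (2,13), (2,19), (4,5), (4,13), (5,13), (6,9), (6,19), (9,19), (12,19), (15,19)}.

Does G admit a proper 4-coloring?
Yes, G is 4-colorable

A valid 4-coloring: color 1: [1, 5, 19]; color 2: [2, 4, 9, 12, 15]; color 3: [6, 13].
(χ(G) = 3 ≤ 4.)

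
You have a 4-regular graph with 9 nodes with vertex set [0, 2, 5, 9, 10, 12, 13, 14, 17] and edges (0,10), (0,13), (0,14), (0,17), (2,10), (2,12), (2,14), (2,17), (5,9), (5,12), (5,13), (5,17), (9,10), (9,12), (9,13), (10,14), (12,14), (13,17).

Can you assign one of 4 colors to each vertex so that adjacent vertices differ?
A valid 4-coloring: color 1: [10, 12, 13]; color 2: [9, 14, 17]; color 3: [0, 2, 5].
(χ(G) = 3 ≤ 4.)

Yes, G is 4-colorable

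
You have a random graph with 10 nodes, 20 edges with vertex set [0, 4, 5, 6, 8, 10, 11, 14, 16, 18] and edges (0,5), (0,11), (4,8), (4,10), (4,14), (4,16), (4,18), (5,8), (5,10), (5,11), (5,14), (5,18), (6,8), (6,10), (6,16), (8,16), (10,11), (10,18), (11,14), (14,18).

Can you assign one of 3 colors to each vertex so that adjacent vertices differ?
A valid 3-coloring: color 1: [4, 5, 6]; color 2: [0, 8, 10, 14]; color 3: [11, 16, 18].
(χ(G) = 3 ≤ 3.)

Yes, G is 3-colorable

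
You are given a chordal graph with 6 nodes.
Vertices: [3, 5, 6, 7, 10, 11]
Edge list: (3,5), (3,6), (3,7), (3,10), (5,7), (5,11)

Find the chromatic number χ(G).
Clique number ω(G) = 3 (lower bound: χ ≥ ω).
The clique on [3, 5, 7] has size 3, forcing χ ≥ 3, and the coloring below uses 3 colors, so χ(G) = 3.
A valid 3-coloring: color 1: [3, 11]; color 2: [5, 6, 10]; color 3: [7].

χ(G) = 3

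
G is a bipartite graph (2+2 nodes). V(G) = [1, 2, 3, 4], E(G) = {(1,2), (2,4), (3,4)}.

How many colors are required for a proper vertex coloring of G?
Clique number ω(G) = 2 (lower bound: χ ≥ ω).
The graph is bipartite (no odd cycle), so 2 colors suffice: χ(G) = 2.
A valid 2-coloring: color 1: [2, 3]; color 2: [1, 4].

χ(G) = 2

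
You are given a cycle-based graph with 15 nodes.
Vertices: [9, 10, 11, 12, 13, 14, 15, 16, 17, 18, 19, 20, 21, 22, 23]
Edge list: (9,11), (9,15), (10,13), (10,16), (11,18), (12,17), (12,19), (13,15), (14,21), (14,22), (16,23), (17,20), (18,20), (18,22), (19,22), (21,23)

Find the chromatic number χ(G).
χ(G) = 3

Clique number ω(G) = 2 (lower bound: χ ≥ ω).
Odd cycle [10, 13, 15, 9, 11, 18, 22, 14, 21, 23, 16] needs 3 colors (χ ≥ 3).
The coloring below uses 3 colors, so χ(G) = 3.
A valid 3-coloring: color 1: [9, 13, 14, 16, 17, 18, 19]; color 2: [10, 11, 12, 15, 20, 22, 23]; color 3: [21].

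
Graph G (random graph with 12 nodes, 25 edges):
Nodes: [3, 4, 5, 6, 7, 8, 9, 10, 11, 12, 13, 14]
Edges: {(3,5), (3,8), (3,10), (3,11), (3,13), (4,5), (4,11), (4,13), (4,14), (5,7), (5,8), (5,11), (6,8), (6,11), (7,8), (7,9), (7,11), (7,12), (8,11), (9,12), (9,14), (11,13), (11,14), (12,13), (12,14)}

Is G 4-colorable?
Yes, G is 4-colorable

A valid 4-coloring: color 1: [10, 11, 12]; color 2: [5, 6, 13, 14]; color 3: [4, 8, 9]; color 4: [3, 7].
(χ(G) = 4 ≤ 4.)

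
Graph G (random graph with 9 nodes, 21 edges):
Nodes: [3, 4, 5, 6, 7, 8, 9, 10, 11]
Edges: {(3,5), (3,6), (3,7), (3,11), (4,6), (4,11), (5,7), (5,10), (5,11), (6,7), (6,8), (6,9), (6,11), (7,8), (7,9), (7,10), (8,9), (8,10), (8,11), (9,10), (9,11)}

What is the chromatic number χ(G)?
Clique number ω(G) = 4 (lower bound: χ ≥ ω).
The clique on [7, 8, 9, 10] has size 4, forcing χ ≥ 4, and the coloring below uses 4 colors, so χ(G) = 4.
A valid 4-coloring: color 1: [7, 11]; color 2: [6, 10]; color 3: [3, 4, 9]; color 4: [5, 8].

χ(G) = 4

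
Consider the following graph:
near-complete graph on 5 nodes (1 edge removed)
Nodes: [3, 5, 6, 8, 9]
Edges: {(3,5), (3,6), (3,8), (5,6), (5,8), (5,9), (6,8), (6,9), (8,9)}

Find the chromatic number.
χ(G) = 4

Clique number ω(G) = 4 (lower bound: χ ≥ ω).
The clique on [5, 6, 8, 9] has size 4, forcing χ ≥ 4, and the coloring below uses 4 colors, so χ(G) = 4.
A valid 4-coloring: color 1: [6]; color 2: [8]; color 3: [5]; color 4: [3, 9].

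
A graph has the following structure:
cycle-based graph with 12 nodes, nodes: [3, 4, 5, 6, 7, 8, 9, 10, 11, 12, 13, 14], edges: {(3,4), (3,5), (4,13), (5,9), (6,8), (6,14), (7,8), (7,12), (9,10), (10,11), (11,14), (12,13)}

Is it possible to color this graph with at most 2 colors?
Yes, G is 2-colorable

A valid 2-coloring: color 1: [3, 6, 7, 9, 11, 13]; color 2: [4, 5, 8, 10, 12, 14].
(χ(G) = 2 ≤ 2.)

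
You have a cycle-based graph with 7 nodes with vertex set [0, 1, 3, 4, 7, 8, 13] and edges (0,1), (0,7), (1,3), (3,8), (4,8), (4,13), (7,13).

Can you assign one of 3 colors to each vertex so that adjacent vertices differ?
Yes, G is 3-colorable

A valid 3-coloring: color 1: [0, 8, 13]; color 2: [1, 4, 7]; color 3: [3].
(χ(G) = 3 ≤ 3.)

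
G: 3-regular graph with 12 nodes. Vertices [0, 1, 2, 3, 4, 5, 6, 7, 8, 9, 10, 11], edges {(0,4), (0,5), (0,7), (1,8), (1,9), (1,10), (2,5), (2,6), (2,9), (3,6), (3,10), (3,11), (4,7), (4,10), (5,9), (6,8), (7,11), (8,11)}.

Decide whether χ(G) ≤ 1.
The clique on vertices [0, 4, 7] has size 3 > 1, so it alone needs 3 colors.

No, G is not 1-colorable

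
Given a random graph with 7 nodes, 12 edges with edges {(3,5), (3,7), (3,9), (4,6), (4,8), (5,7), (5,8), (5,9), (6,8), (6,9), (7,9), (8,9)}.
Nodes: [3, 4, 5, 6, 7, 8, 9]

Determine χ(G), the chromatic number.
χ(G) = 4

Clique number ω(G) = 4 (lower bound: χ ≥ ω).
The clique on [3, 5, 7, 9] has size 4, forcing χ ≥ 4, and the coloring below uses 4 colors, so χ(G) = 4.
A valid 4-coloring: color 1: [4, 9]; color 2: [5, 6]; color 3: [3, 8]; color 4: [7].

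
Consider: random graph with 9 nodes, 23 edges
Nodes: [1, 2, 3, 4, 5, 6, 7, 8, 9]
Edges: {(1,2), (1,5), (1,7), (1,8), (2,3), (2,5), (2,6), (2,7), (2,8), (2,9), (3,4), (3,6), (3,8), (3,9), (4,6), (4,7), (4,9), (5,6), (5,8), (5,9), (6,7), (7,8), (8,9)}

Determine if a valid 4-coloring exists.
A valid 4-coloring: color 1: [2, 4]; color 2: [6, 8]; color 3: [3, 5, 7]; color 4: [1, 9].
(χ(G) = 4 ≤ 4.)

Yes, G is 4-colorable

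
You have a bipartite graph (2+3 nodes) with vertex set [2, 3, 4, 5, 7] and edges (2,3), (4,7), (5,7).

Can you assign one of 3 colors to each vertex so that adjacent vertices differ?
A valid 3-coloring: color 1: [3, 7]; color 2: [2, 4, 5].
(χ(G) = 2 ≤ 3.)

Yes, G is 3-colorable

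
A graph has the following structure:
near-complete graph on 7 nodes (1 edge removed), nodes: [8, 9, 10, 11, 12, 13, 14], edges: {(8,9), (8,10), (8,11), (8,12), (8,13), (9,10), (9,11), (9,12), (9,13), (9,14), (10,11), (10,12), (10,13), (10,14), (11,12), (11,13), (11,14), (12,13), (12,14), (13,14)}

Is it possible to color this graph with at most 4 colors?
The clique on vertices [8, 9, 10, 11, 12, 13] has size 6 > 4, so it alone needs 6 colors.

No, G is not 4-colorable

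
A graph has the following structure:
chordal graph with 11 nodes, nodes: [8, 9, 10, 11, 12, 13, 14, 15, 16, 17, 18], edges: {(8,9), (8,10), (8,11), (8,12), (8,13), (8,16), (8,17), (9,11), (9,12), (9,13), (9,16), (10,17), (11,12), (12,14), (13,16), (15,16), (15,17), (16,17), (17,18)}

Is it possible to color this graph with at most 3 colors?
No, G is not 3-colorable

The clique on vertices [8, 9, 13, 16] has size 4 > 3, so it alone needs 4 colors.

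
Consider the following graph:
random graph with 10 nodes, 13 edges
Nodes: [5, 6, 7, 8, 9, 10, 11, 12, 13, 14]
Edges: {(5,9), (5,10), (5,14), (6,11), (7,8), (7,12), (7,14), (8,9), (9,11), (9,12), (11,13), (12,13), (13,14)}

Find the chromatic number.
Clique number ω(G) = 2 (lower bound: χ ≥ ω).
Odd cycle [9, 11, 13, 14, 5] needs 3 colors (χ ≥ 3).
The coloring below uses 3 colors, so χ(G) = 3.
A valid 3-coloring: color 1: [6, 7, 9, 10, 13]; color 2: [5, 8, 11, 12]; color 3: [14].

χ(G) = 3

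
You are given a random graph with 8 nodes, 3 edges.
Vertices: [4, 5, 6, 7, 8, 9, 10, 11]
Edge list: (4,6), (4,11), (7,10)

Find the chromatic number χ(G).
χ(G) = 2

Clique number ω(G) = 2 (lower bound: χ ≥ ω).
The graph is bipartite (no odd cycle), so 2 colors suffice: χ(G) = 2.
A valid 2-coloring: color 1: [4, 5, 7, 8, 9]; color 2: [6, 10, 11].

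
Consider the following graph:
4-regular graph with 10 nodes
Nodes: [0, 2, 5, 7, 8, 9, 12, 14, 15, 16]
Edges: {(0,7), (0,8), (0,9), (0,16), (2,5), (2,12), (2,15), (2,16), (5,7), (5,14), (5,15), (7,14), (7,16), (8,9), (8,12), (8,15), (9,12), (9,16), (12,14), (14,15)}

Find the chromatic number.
Clique number ω(G) = 3 (lower bound: χ ≥ ω).
Suppose a proper 3-coloring c exists. The clique [0, 7, 16] takes 3 distinct colors; by symmetry let c(0) = 1, c(7) = 2, c(16) = 3.
- Vertex 9: neighbors [0, 16] already have colors [1, 3] ⇒ c(9) = 2.
- Vertex 8: neighbors [0, 9] already have colors [1, 2] ⇒ c(8) = 3.
- Vertex 12: neighbors [9, 8] already have colors [2, 3] ⇒ c(12) = 1.
- Vertex 2: neighbors [12, 16] already have colors [1, 3] ⇒ c(2) = 2.
- Vertex 14: neighbors [12, 7] already have colors [1, 2] ⇒ c(14) = 3.
- Vertex 5: neighbors [2, 14] already have colors [2, 3] ⇒ c(5) = 1.
- Vertex 15: neighbors [5, 2, 8] already have colors [1, 2, 3] — all 3 colors blocked. Contradiction.
The forced assignments end in a contradiction, so G has no proper 3-coloring (χ ≥ 4).
The coloring below uses 4 colors, so χ(G) = 4.
A valid 4-coloring: color 1: [7, 9, 15]; color 2: [0, 2, 14]; color 3: [5, 12, 16]; color 4: [8].

χ(G) = 4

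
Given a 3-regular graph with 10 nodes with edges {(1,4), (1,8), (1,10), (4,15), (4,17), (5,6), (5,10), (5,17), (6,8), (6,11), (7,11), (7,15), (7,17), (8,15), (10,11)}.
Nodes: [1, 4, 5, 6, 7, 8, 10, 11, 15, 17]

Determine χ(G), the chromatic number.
χ(G) = 3

Clique number ω(G) = 2 (lower bound: χ ≥ ω).
Odd cycle [1, 10, 5, 6, 8] needs 3 colors (χ ≥ 3).
The coloring below uses 3 colors, so χ(G) = 3.
A valid 3-coloring: color 1: [1, 6, 15, 17]; color 2: [4, 5, 8, 11]; color 3: [7, 10].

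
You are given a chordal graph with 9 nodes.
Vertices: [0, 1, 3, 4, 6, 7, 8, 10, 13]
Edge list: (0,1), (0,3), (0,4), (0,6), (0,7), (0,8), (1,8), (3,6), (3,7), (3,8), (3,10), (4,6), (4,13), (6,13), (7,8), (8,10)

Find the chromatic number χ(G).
Clique number ω(G) = 4 (lower bound: χ ≥ ω).
The clique on [0, 3, 7, 8] has size 4, forcing χ ≥ 4, and the coloring below uses 4 colors, so χ(G) = 4.
A valid 4-coloring: color 1: [0, 10, 13]; color 2: [1, 3, 4]; color 3: [6, 8]; color 4: [7].

χ(G) = 4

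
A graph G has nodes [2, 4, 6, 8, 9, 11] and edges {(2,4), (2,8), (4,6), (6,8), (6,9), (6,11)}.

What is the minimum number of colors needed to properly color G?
χ(G) = 2

Clique number ω(G) = 2 (lower bound: χ ≥ ω).
The graph is bipartite (no odd cycle), so 2 colors suffice: χ(G) = 2.
A valid 2-coloring: color 1: [2, 6]; color 2: [4, 8, 9, 11].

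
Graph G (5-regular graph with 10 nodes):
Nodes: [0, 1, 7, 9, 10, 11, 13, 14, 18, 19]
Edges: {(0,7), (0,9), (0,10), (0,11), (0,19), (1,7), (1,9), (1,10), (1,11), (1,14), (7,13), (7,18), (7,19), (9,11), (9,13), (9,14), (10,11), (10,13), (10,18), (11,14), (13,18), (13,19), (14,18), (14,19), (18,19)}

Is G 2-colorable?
The clique on vertices [1, 9, 11, 14] has size 4 > 2, so it alone needs 4 colors.

No, G is not 2-colorable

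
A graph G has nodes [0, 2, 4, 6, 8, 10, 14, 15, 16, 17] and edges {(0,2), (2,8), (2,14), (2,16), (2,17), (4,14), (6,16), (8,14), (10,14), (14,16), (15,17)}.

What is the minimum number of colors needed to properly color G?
Clique number ω(G) = 3 (lower bound: χ ≥ ω).
The clique on [2, 8, 14] has size 3, forcing χ ≥ 3, and the coloring below uses 3 colors, so χ(G) = 3.
A valid 3-coloring: color 1: [2, 4, 6, 10, 15]; color 2: [0, 14, 17]; color 3: [8, 16].

χ(G) = 3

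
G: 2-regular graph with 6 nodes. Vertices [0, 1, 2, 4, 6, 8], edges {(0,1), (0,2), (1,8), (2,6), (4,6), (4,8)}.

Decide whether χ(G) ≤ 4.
A valid 4-coloring: color 1: [1, 2, 4]; color 2: [0, 6, 8].
(χ(G) = 2 ≤ 4.)

Yes, G is 4-colorable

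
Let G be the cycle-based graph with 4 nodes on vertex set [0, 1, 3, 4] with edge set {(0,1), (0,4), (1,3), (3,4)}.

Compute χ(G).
Clique number ω(G) = 2 (lower bound: χ ≥ ω).
The graph is bipartite (no odd cycle), so 2 colors suffice: χ(G) = 2.
A valid 2-coloring: color 1: [1, 4]; color 2: [0, 3].

χ(G) = 2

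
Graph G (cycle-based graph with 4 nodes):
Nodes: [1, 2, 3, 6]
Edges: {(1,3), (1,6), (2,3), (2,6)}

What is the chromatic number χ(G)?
Clique number ω(G) = 2 (lower bound: χ ≥ ω).
The graph is bipartite (no odd cycle), so 2 colors suffice: χ(G) = 2.
A valid 2-coloring: color 1: [1, 2]; color 2: [3, 6].

χ(G) = 2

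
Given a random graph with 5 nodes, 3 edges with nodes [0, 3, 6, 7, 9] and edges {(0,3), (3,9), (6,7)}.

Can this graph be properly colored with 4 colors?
Yes, G is 4-colorable

A valid 4-coloring: color 1: [3, 6]; color 2: [0, 7, 9].
(χ(G) = 2 ≤ 4.)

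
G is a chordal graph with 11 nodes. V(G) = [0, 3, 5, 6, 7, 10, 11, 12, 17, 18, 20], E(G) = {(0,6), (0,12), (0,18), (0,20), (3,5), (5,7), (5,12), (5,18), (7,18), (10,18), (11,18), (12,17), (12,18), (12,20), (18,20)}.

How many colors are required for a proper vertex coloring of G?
Clique number ω(G) = 4 (lower bound: χ ≥ ω).
The clique on [0, 12, 18, 20] has size 4, forcing χ ≥ 4, and the coloring below uses 4 colors, so χ(G) = 4.
A valid 4-coloring: color 1: [3, 6, 17, 18]; color 2: [7, 10, 11, 12]; color 3: [0, 5]; color 4: [20].

χ(G) = 4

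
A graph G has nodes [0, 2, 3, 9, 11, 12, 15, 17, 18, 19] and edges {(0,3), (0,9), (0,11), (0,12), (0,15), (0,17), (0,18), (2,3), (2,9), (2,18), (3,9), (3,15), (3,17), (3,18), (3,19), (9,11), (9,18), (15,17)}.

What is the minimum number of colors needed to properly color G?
Clique number ω(G) = 4 (lower bound: χ ≥ ω).
The clique on [0, 3, 9, 18] has size 4, forcing χ ≥ 4, and the coloring below uses 4 colors, so χ(G) = 4.
A valid 4-coloring: color 1: [0, 2, 19]; color 2: [3, 11, 12]; color 3: [9, 15]; color 4: [17, 18].

χ(G) = 4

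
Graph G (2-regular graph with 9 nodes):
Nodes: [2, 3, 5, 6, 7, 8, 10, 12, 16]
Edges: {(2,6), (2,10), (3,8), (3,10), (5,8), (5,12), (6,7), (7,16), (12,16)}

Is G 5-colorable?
A valid 5-coloring: color 1: [2, 7, 8, 12]; color 2: [3, 5, 6, 16]; color 3: [10].
(χ(G) = 3 ≤ 5.)

Yes, G is 5-colorable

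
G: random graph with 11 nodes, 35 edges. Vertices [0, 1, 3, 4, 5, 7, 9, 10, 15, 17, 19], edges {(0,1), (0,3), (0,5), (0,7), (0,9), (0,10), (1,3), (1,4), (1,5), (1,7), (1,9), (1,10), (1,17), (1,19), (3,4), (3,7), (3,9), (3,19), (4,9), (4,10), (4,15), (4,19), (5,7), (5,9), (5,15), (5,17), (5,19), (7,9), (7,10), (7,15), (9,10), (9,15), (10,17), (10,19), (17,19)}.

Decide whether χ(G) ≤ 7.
Yes, G is 7-colorable

A valid 7-coloring: color 1: [1, 15]; color 2: [9, 19]; color 3: [3, 5, 10]; color 4: [4, 7, 17]; color 5: [0].
(χ(G) = 5 ≤ 7.)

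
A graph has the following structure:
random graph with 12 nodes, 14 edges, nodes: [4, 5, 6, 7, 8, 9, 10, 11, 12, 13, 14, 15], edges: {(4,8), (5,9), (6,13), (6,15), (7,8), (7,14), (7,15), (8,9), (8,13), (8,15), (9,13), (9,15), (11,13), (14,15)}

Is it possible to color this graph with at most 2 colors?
The clique on vertices [8, 9, 13] has size 3 > 2, so it alone needs 3 colors.

No, G is not 2-colorable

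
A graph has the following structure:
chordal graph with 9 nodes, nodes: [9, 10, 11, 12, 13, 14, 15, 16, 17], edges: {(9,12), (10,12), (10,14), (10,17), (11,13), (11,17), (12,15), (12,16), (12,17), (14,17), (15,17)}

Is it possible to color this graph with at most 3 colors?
A valid 3-coloring: color 1: [9, 13, 16, 17]; color 2: [11, 12, 14]; color 3: [10, 15].
(χ(G) = 3 ≤ 3.)

Yes, G is 3-colorable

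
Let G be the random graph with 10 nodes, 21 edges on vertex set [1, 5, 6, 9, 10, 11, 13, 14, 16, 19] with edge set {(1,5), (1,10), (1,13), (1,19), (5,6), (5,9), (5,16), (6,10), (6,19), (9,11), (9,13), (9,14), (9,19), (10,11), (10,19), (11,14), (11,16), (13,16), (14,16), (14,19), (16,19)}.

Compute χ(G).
χ(G) = 3

Clique number ω(G) = 3 (lower bound: χ ≥ ω).
The clique on [14, 16, 19] has size 3, forcing χ ≥ 3, and the coloring below uses 3 colors, so χ(G) = 3.
A valid 3-coloring: color 1: [5, 11, 13, 19]; color 2: [1, 6, 9, 16]; color 3: [10, 14].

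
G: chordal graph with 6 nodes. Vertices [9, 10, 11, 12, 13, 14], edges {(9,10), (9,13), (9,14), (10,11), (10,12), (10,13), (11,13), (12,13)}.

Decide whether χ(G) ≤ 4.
Yes, G is 4-colorable

A valid 4-coloring: color 1: [10, 14]; color 2: [13]; color 3: [9, 11, 12].
(χ(G) = 3 ≤ 4.)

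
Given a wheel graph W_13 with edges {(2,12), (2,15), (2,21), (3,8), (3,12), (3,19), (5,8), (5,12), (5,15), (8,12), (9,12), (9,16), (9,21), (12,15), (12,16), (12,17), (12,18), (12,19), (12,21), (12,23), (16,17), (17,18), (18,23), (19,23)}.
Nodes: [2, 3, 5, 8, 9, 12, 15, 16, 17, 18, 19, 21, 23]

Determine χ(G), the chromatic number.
χ(G) = 3

Clique number ω(G) = 3 (lower bound: χ ≥ ω).
The clique on [2, 12, 21] has size 3, forcing χ ≥ 3, and the coloring below uses 3 colors, so χ(G) = 3.
A valid 3-coloring: color 1: [12]; color 2: [2, 3, 5, 9, 17, 23]; color 3: [8, 15, 16, 18, 19, 21].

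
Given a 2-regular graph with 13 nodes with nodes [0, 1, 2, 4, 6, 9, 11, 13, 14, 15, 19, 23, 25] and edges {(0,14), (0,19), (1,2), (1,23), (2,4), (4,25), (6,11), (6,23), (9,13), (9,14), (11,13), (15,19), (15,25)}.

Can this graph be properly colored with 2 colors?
No, G is not 2-colorable

Odd cycle [14, 0, 19, 15, 25, 4, 2, 1, 23, 6, 11, 13, 9] needs 3 colors (χ ≥ 3).
Hence χ(G) ≥ 3 > 2, so no proper 2-coloring exists.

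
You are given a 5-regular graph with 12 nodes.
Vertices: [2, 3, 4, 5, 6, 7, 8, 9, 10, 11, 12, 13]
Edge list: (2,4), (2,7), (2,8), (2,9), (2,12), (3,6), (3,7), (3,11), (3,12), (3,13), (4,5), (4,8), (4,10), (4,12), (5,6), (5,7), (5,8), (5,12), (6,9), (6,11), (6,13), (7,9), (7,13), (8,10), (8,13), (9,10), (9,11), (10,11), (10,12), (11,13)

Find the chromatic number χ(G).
χ(G) = 4

Clique number ω(G) = 4 (lower bound: χ ≥ ω).
The clique on [3, 6, 11, 13] has size 4, forcing χ ≥ 4, and the coloring below uses 4 colors, so χ(G) = 4.
A valid 4-coloring: color 1: [2, 3, 5, 10]; color 2: [6, 7, 8, 12]; color 3: [4, 11]; color 4: [9, 13].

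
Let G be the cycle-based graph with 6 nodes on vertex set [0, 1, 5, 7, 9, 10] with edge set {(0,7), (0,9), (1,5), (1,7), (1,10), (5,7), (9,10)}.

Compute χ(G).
χ(G) = 3

Clique number ω(G) = 3 (lower bound: χ ≥ ω).
The clique on [1, 5, 7] has size 3, forcing χ ≥ 3, and the coloring below uses 3 colors, so χ(G) = 3.
A valid 3-coloring: color 1: [1, 9]; color 2: [7, 10]; color 3: [0, 5].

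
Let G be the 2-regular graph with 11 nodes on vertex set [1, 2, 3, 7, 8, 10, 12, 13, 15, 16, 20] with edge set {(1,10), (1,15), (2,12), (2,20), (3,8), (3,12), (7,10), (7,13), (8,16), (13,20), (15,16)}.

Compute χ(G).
χ(G) = 3

Clique number ω(G) = 2 (lower bound: χ ≥ ω).
Odd cycle [7, 10, 1, 15, 16, 8, 3, 12, 2, 20, 13] needs 3 colors (χ ≥ 3).
The coloring below uses 3 colors, so χ(G) = 3.
A valid 3-coloring: color 1: [1, 3, 7, 16, 20]; color 2: [2, 8, 10, 13, 15]; color 3: [12].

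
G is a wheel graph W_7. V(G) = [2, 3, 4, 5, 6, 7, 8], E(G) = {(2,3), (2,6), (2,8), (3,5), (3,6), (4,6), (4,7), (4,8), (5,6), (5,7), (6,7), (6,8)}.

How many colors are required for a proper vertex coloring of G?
Clique number ω(G) = 3 (lower bound: χ ≥ ω).
The clique on [2, 6, 8] has size 3, forcing χ ≥ 3, and the coloring below uses 3 colors, so χ(G) = 3.
A valid 3-coloring: color 1: [6]; color 2: [2, 4, 5]; color 3: [3, 7, 8].

χ(G) = 3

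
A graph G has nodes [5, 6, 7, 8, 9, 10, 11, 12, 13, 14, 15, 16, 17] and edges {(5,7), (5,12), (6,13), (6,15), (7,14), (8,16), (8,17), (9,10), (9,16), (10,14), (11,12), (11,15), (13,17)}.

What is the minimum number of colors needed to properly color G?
Clique number ω(G) = 2 (lower bound: χ ≥ ω).
Odd cycle [15, 11, 12, 5, 7, 14, 10, 9, 16, 8, 17, 13, 6] needs 3 colors (χ ≥ 3).
The coloring below uses 3 colors, so χ(G) = 3.
A valid 3-coloring: color 1: [7, 10, 12, 13, 15, 16]; color 2: [5, 6, 8, 9, 11, 14]; color 3: [17].

χ(G) = 3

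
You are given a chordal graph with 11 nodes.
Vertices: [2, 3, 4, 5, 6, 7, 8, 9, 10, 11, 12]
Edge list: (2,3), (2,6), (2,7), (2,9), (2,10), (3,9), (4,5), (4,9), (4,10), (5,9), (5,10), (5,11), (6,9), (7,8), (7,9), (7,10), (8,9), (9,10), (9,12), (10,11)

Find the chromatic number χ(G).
χ(G) = 4

Clique number ω(G) = 4 (lower bound: χ ≥ ω).
The clique on [2, 7, 9, 10] has size 4, forcing χ ≥ 4, and the coloring below uses 4 colors, so χ(G) = 4.
A valid 4-coloring: color 1: [9, 11]; color 2: [3, 6, 8, 10, 12]; color 3: [2, 5]; color 4: [4, 7].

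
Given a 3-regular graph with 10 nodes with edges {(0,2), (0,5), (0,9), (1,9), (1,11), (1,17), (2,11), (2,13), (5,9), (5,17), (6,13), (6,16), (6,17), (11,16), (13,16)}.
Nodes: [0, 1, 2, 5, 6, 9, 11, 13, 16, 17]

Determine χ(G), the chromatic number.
Clique number ω(G) = 3 (lower bound: χ ≥ ω).
The clique on [0, 5, 9] has size 3, forcing χ ≥ 3, and the coloring below uses 3 colors, so χ(G) = 3.
A valid 3-coloring: color 1: [0, 11, 13, 17]; color 2: [1, 2, 5, 6]; color 3: [9, 16].

χ(G) = 3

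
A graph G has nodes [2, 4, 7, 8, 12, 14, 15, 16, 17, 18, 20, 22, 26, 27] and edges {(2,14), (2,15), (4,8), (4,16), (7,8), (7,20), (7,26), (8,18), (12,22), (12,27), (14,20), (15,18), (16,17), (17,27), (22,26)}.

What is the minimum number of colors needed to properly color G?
Clique number ω(G) = 2 (lower bound: χ ≥ ω).
Odd cycle [20, 14, 2, 15, 18, 8, 7] needs 3 colors (χ ≥ 3).
The coloring below uses 3 colors, so χ(G) = 3.
A valid 3-coloring: color 1: [4, 7, 12, 14, 15, 17]; color 2: [2, 8, 16, 20, 22, 27]; color 3: [18, 26].

χ(G) = 3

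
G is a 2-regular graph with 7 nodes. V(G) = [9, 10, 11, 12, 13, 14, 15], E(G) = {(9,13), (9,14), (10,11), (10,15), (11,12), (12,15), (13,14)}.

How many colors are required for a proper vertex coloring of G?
Clique number ω(G) = 3 (lower bound: χ ≥ ω).
The clique on [9, 13, 14] has size 3, forcing χ ≥ 3, and the coloring below uses 3 colors, so χ(G) = 3.
A valid 3-coloring: color 1: [9, 10, 12]; color 2: [11, 13, 15]; color 3: [14].

χ(G) = 3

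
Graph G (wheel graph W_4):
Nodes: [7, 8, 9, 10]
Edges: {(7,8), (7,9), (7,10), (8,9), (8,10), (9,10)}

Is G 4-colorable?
Yes, G is 4-colorable

A valid 4-coloring: color 1: [8]; color 2: [9]; color 3: [10]; color 4: [7].
(χ(G) = 4 ≤ 4.)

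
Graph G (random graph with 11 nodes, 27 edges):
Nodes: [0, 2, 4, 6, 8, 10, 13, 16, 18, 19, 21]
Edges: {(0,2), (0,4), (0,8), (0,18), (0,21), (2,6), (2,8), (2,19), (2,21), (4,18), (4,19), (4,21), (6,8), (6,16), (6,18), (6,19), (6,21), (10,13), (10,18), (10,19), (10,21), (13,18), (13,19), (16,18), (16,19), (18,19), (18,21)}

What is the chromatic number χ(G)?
Clique number ω(G) = 4 (lower bound: χ ≥ ω).
The clique on [0, 4, 18, 21] has size 4, forcing χ ≥ 4, and the coloring below uses 4 colors, so χ(G) = 4.
A valid 4-coloring: color 1: [2, 18]; color 2: [8, 19, 21]; color 3: [0, 6, 13]; color 4: [4, 10, 16].

χ(G) = 4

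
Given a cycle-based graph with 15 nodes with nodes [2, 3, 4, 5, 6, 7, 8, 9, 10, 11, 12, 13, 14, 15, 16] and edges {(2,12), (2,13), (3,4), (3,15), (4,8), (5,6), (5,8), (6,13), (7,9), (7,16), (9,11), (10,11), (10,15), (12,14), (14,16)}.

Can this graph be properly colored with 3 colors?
A valid 3-coloring: color 1: [4, 5, 7, 11, 13, 14, 15]; color 2: [3, 6, 8, 9, 10, 12, 16]; color 3: [2].
(χ(G) = 3 ≤ 3.)

Yes, G is 3-colorable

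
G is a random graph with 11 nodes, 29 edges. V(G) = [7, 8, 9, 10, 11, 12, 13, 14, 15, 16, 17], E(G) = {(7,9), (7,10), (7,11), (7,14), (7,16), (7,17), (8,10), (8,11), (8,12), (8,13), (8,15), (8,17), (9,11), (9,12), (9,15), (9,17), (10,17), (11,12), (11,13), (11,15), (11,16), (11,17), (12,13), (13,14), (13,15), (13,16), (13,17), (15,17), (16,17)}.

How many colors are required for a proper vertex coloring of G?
Clique number ω(G) = 5 (lower bound: χ ≥ ω).
The clique on [8, 11, 13, 15, 17] has size 5, forcing χ ≥ 5, and the coloring below uses 5 colors, so χ(G) = 5.
A valid 5-coloring: color 1: [12, 14, 17]; color 2: [10, 11]; color 3: [9, 13]; color 4: [7, 8]; color 5: [15, 16].

χ(G) = 5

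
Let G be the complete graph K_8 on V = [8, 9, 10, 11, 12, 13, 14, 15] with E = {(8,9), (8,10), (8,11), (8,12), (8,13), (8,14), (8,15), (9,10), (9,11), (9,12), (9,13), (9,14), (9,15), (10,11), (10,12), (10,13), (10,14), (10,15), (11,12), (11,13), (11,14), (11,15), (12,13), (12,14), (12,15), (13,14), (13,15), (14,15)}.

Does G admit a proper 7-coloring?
No, G is not 7-colorable

The clique on vertices [8, 9, 10, 11, 12, 13, 14, 15] has size 8 > 7, so it alone needs 8 colors.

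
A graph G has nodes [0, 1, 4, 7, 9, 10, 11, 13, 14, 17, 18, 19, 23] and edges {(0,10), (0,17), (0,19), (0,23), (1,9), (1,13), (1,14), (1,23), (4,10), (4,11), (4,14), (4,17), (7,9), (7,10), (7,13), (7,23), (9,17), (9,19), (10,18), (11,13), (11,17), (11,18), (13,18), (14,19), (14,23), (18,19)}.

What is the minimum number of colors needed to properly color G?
Clique number ω(G) = 3 (lower bound: χ ≥ ω).
The clique on [1, 14, 23] has size 3, forcing χ ≥ 3, and the coloring below uses 3 colors, so χ(G) = 3.
A valid 3-coloring: color 1: [0, 1, 4, 7, 18]; color 2: [9, 10, 11, 14]; color 3: [13, 17, 19, 23].

χ(G) = 3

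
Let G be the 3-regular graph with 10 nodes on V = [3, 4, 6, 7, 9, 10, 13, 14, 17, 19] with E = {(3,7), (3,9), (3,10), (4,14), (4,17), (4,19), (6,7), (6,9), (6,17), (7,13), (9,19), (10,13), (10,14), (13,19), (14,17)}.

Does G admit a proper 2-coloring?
The clique on vertices [4, 14, 17] has size 3 > 2, so it alone needs 3 colors.

No, G is not 2-colorable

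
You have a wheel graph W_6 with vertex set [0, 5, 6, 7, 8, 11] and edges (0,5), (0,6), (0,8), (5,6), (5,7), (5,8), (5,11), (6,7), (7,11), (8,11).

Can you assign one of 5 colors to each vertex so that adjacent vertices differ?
A valid 5-coloring: color 1: [5]; color 2: [7, 8]; color 3: [0, 11]; color 4: [6].
(χ(G) = 4 ≤ 5.)

Yes, G is 5-colorable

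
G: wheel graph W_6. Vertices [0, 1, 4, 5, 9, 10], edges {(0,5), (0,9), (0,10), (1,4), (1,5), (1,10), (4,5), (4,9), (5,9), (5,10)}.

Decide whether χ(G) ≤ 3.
Odd cycle [0, 10, 1, 4, 9] needs 3 colors (χ ≥ 3).
Vertex 5 is adjacent to every vertex of [0, 1, 4, 9, 10], which already need 3 colors among themselves, so 5 needs a new color (χ ≥ 4).
Hence χ(G) ≥ 4 > 3, so no proper 3-coloring exists.

No, G is not 3-colorable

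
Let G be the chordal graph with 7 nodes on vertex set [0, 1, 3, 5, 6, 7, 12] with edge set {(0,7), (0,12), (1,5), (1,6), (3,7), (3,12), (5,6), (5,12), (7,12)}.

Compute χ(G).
Clique number ω(G) = 3 (lower bound: χ ≥ ω).
The clique on [1, 5, 6] has size 3, forcing χ ≥ 3, and the coloring below uses 3 colors, so χ(G) = 3.
A valid 3-coloring: color 1: [1, 12]; color 2: [5, 7]; color 3: [0, 3, 6].

χ(G) = 3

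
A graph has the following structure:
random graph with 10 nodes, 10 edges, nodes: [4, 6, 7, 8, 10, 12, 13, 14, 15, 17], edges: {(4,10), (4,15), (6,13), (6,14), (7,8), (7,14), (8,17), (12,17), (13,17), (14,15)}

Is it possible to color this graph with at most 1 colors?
No, G is not 1-colorable

Edge (4,10) forces its endpoints to differ, so 1 color is not enough.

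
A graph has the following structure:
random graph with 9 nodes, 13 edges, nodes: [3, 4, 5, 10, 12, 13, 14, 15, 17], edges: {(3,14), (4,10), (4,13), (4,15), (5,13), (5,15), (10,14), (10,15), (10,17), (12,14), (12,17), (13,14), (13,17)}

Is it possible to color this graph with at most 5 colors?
Yes, G is 5-colorable

A valid 5-coloring: color 1: [3, 10, 12, 13]; color 2: [14, 15, 17]; color 3: [4, 5].
(χ(G) = 3 ≤ 5.)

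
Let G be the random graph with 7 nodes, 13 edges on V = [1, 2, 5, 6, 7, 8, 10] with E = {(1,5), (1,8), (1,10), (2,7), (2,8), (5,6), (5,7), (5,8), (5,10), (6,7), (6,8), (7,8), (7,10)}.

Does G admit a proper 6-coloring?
A valid 6-coloring: color 1: [2, 5]; color 2: [1, 7]; color 3: [8, 10]; color 4: [6].
(χ(G) = 4 ≤ 6.)

Yes, G is 6-colorable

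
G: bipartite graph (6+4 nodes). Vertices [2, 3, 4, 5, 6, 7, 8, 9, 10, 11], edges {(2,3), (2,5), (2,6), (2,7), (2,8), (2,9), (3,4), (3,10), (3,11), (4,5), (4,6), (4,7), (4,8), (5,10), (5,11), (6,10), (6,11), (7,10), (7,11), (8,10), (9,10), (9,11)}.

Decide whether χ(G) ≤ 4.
A valid 4-coloring: color 1: [2, 4, 10, 11]; color 2: [3, 5, 6, 7, 8, 9].
(χ(G) = 2 ≤ 4.)

Yes, G is 4-colorable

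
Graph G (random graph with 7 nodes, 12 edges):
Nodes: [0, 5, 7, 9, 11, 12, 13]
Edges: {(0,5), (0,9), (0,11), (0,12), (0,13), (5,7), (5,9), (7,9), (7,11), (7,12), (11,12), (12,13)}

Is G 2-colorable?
No, G is not 2-colorable

The clique on vertices [0, 5, 9] has size 3 > 2, so it alone needs 3 colors.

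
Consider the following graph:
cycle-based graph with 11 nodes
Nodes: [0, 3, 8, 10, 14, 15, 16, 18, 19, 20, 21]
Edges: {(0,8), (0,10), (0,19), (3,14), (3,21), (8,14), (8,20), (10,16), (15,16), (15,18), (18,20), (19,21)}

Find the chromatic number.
χ(G) = 3

Clique number ω(G) = 2 (lower bound: χ ≥ ω).
Odd cycle [10, 16, 15, 18, 20, 8, 0] needs 3 colors (χ ≥ 3).
The coloring below uses 3 colors, so χ(G) = 3.
A valid 3-coloring: color 1: [0, 14, 16, 18, 21]; color 2: [3, 8, 10, 15, 19]; color 3: [20].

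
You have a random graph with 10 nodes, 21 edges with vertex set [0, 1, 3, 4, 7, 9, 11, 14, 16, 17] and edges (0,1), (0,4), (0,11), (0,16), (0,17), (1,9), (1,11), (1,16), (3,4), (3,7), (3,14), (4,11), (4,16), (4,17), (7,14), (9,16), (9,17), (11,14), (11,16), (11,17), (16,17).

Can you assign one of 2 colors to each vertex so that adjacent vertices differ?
The clique on vertices [0, 4, 11, 16, 17] has size 5 > 2, so it alone needs 5 colors.

No, G is not 2-colorable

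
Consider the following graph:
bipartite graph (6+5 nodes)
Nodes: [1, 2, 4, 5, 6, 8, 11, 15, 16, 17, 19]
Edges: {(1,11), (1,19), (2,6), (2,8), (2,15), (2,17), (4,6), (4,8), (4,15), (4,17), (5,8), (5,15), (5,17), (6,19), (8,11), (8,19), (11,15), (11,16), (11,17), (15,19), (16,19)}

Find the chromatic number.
Clique number ω(G) = 2 (lower bound: χ ≥ ω).
The graph is bipartite (no odd cycle), so 2 colors suffice: χ(G) = 2.
A valid 2-coloring: color 1: [1, 6, 8, 15, 16, 17]; color 2: [2, 4, 5, 11, 19].

χ(G) = 2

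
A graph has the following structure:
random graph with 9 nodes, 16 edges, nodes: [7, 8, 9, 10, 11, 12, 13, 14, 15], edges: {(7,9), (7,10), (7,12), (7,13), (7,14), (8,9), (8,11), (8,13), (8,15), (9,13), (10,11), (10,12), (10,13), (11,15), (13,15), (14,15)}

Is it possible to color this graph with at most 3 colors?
Yes, G is 3-colorable

A valid 3-coloring: color 1: [7, 8]; color 2: [11, 12, 13, 14]; color 3: [9, 10, 15].
(χ(G) = 3 ≤ 3.)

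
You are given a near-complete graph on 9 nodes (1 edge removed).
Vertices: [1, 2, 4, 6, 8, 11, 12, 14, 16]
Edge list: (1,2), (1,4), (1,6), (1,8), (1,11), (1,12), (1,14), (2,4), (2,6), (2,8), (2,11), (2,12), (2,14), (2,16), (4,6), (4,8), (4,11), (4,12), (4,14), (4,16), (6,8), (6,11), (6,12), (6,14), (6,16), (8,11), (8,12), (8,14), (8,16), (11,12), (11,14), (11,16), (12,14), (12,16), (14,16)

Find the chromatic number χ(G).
χ(G) = 8

Clique number ω(G) = 8 (lower bound: χ ≥ ω).
The clique on [2, 4, 6, 8, 11, 12, 14, 16] has size 8, forcing χ ≥ 8, and the coloring below uses 8 colors, so χ(G) = 8.
A valid 8-coloring: color 1: [8]; color 2: [4]; color 3: [12]; color 4: [6]; color 5: [2]; color 6: [14]; color 7: [11]; color 8: [1, 16].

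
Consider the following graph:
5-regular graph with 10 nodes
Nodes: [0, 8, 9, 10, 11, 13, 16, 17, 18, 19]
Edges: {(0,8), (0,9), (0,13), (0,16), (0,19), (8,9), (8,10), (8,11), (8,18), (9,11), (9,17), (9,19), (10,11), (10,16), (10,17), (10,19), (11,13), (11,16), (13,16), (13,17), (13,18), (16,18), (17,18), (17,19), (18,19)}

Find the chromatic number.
Clique number ω(G) = 3 (lower bound: χ ≥ ω).
Suppose a proper 3-coloring c exists. The clique [0, 8, 9] takes 3 distinct colors; by symmetry let c(0) = 1, c(8) = 2, c(9) = 3.
- Vertex 11: neighbors [8, 9] already have colors [2, 3] ⇒ c(11) = 1.
- Vertex 10: neighbors [11, 8] already have colors [1, 2] ⇒ c(10) = 3.
- Vertex 16: neighbors [0, 10] already have colors [1, 3] ⇒ c(16) = 2.
- Vertex 13: neighbors [0, 16] already have colors [1, 2] ⇒ c(13) = 3.
- Vertex 18: neighbors [8, 13] already have colors [2, 3] ⇒ c(18) = 1.
- Vertex 17: neighbors [18, 9] already have colors [1, 3] ⇒ c(17) = 2.
- Vertex 19: neighbors [0, 17, 9] already have colors [1, 2, 3] — all 3 colors blocked. Contradiction.
The forced assignments end in a contradiction, so G has no proper 3-coloring (χ ≥ 4).
The coloring below uses 4 colors, so χ(G) = 4.
A valid 4-coloring: color 1: [8, 16, 19]; color 2: [9, 10, 13]; color 3: [0, 11, 18]; color 4: [17].

χ(G) = 4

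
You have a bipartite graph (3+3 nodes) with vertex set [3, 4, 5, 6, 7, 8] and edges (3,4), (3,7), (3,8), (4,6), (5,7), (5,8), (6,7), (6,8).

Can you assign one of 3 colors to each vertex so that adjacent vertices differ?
Yes, G is 3-colorable

A valid 3-coloring: color 1: [3, 5, 6]; color 2: [4, 7, 8].
(χ(G) = 2 ≤ 3.)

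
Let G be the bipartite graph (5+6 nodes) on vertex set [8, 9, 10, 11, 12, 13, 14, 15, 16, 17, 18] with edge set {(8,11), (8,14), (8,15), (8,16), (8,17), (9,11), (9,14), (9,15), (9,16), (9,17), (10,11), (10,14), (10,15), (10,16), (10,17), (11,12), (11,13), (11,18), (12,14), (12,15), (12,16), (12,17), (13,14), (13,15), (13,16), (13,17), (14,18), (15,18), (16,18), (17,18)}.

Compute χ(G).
χ(G) = 2

Clique number ω(G) = 2 (lower bound: χ ≥ ω).
The graph is bipartite (no odd cycle), so 2 colors suffice: χ(G) = 2.
A valid 2-coloring: color 1: [11, 14, 15, 16, 17]; color 2: [8, 9, 10, 12, 13, 18].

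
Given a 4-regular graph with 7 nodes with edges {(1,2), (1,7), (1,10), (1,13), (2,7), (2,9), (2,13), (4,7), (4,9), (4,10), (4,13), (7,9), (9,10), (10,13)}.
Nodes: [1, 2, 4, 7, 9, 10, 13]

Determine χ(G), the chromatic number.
Clique number ω(G) = 3 (lower bound: χ ≥ ω).
Suppose a proper 3-coloring c exists. The clique [1, 2, 7] takes 3 distinct colors; by symmetry let c(1) = 1, c(2) = 2, c(7) = 3.
- Vertex 9: neighbors [2, 7] already have colors [2, 3] ⇒ c(9) = 1.
- Vertex 4: neighbors [9, 7] already have colors [1, 3] ⇒ c(4) = 2.
- Vertex 10: neighbors [1, 4] already have colors [1, 2] ⇒ c(10) = 3.
- Vertex 13: neighbors [1, 2, 10] already have colors [1, 2, 3] — all 3 colors blocked. Contradiction.
The forced assignments end in a contradiction, so G has no proper 3-coloring (χ ≥ 4).
The coloring below uses 4 colors, so χ(G) = 4.
A valid 4-coloring: color 1: [1, 4]; color 2: [7, 13]; color 3: [2, 10]; color 4: [9].

χ(G) = 4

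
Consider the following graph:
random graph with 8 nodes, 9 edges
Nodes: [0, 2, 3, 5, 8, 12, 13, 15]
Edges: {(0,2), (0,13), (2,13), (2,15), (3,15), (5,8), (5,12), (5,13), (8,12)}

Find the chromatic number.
Clique number ω(G) = 3 (lower bound: χ ≥ ω).
The clique on [0, 2, 13] has size 3, forcing χ ≥ 3, and the coloring below uses 3 colors, so χ(G) = 3.
A valid 3-coloring: color 1: [8, 13, 15]; color 2: [2, 3, 5]; color 3: [0, 12].

χ(G) = 3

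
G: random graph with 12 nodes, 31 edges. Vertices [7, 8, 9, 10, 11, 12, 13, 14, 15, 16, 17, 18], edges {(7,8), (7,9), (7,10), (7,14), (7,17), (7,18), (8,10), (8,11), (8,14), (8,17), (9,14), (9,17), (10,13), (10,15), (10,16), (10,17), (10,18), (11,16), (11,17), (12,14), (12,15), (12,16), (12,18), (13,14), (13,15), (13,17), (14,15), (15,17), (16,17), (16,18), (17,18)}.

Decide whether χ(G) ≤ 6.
Yes, G is 6-colorable

A valid 6-coloring: color 1: [14, 17]; color 2: [9, 10, 11, 12]; color 3: [7, 15, 16]; color 4: [8, 13, 18].
(χ(G) = 4 ≤ 6.)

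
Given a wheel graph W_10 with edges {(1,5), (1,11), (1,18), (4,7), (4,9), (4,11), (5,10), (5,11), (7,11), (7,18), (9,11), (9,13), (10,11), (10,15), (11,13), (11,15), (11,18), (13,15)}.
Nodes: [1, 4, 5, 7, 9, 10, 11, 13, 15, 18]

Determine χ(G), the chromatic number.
Clique number ω(G) = 3 (lower bound: χ ≥ ω).
Odd cycle [10, 15, 13, 9, 4, 7, 18, 1, 5] needs 3 colors (χ ≥ 3).
Vertex 11 is adjacent to every vertex of [1, 4, 5, 7, 9, 10, 13, 15, 18], which already need 3 colors among themselves, so 11 needs a new color (χ ≥ 4).
The coloring below uses 4 colors, so χ(G) = 4.
A valid 4-coloring: color 1: [11]; color 2: [1, 4, 10, 13]; color 3: [5, 7, 9, 15]; color 4: [18].

χ(G) = 4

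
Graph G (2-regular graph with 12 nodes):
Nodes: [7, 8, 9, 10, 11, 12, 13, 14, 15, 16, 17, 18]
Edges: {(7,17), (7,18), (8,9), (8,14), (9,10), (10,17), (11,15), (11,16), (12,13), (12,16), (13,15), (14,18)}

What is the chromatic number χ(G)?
χ(G) = 3

Clique number ω(G) = 2 (lower bound: χ ≥ ω).
Odd cycle [17, 7, 18, 14, 8, 9, 10] needs 3 colors (χ ≥ 3).
The coloring below uses 3 colors, so χ(G) = 3.
A valid 3-coloring: color 1: [9, 13, 14, 16, 17]; color 2: [7, 8, 10, 11, 12]; color 3: [15, 18].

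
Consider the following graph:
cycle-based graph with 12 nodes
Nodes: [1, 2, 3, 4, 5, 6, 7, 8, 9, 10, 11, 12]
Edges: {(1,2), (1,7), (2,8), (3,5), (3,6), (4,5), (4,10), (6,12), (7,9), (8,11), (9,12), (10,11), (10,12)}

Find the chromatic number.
χ(G) = 2

Clique number ω(G) = 2 (lower bound: χ ≥ ω).
The graph is bipartite (no odd cycle), so 2 colors suffice: χ(G) = 2.
A valid 2-coloring: color 1: [1, 5, 6, 8, 9, 10]; color 2: [2, 3, 4, 7, 11, 12].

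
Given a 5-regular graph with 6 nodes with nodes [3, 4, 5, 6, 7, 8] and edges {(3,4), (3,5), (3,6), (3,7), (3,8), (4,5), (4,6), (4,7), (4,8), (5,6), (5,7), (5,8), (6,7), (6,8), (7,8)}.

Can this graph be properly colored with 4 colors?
The clique on vertices [3, 4, 5, 6, 7, 8] has size 6 > 4, so it alone needs 6 colors.

No, G is not 4-colorable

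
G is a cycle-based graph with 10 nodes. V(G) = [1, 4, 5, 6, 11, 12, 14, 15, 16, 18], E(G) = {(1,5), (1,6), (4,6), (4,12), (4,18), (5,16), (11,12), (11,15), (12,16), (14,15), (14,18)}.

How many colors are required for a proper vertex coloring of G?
Clique number ω(G) = 2 (lower bound: χ ≥ ω).
The graph is bipartite (no odd cycle), so 2 colors suffice: χ(G) = 2.
A valid 2-coloring: color 1: [5, 6, 12, 15, 18]; color 2: [1, 4, 11, 14, 16].

χ(G) = 2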